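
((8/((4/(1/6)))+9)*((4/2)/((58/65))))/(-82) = -910/3567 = -0.26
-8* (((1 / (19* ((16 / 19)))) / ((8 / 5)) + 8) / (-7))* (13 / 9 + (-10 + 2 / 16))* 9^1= -89229 / 128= -697.10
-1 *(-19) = 19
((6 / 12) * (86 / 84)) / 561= 43 / 47124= 0.00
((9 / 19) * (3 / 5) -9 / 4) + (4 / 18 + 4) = 7717 / 3420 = 2.26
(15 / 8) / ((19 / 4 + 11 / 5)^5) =6000000 / 51888844699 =0.00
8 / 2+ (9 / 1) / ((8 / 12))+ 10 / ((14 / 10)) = 345 / 14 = 24.64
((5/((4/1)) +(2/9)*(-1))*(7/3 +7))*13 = 3367/27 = 124.70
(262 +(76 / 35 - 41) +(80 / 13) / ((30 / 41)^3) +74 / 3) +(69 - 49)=17416849 / 61425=283.55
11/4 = 2.75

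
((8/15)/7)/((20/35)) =2/15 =0.13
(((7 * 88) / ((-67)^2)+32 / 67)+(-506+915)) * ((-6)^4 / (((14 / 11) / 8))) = 104853507264 / 31423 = 3336839.49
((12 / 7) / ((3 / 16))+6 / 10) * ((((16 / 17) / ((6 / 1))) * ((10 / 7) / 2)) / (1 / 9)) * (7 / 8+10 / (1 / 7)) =82863 / 119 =696.33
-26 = -26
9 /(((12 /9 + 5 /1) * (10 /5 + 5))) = 27 /133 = 0.20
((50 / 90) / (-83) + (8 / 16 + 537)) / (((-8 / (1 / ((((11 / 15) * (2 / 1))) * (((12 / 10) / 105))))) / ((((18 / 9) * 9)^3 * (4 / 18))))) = -18971229375 / 3652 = -5194750.65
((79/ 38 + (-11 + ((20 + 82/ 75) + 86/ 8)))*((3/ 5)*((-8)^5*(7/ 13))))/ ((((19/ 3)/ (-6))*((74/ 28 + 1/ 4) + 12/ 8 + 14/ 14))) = 42629.84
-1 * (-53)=53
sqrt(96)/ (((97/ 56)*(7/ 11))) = 8.89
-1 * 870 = -870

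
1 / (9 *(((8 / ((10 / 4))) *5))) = 1 / 144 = 0.01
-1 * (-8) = 8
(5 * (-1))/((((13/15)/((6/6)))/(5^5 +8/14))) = -126225/7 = -18032.14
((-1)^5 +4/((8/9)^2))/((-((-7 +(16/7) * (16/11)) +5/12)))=15015/12044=1.25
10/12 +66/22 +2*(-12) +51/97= -11431/582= -19.64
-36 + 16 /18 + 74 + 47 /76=27023 /684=39.51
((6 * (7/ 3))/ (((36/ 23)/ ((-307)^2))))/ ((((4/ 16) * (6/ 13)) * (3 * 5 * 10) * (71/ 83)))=16372842031/ 287550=56939.11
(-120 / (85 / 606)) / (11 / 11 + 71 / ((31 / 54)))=-450864 / 65705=-6.86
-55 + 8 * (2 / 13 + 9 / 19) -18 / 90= -61972 / 1235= -50.18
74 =74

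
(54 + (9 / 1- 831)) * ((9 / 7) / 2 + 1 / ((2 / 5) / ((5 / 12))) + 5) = -35936 / 7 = -5133.71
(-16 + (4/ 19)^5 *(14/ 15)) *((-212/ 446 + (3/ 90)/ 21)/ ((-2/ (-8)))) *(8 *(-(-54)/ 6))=33306491716352/ 15257331075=2182.98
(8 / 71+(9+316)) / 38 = 23083 / 2698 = 8.56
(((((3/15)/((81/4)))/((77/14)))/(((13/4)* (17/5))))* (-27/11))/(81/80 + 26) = -2560/173361903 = -0.00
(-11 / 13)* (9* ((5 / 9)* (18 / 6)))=-165 / 13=-12.69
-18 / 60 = -0.30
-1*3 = -3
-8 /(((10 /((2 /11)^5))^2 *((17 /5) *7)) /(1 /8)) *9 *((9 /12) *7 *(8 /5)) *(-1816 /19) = 25104384 /209444703653075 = 0.00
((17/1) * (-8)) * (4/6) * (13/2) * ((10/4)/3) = -4420/9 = -491.11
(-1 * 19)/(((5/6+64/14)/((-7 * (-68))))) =-379848/227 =-1673.34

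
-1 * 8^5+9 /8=-262135 /8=-32766.88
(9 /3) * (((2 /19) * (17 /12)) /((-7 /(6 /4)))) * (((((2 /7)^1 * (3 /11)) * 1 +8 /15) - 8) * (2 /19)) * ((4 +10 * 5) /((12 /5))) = 652851 /389158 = 1.68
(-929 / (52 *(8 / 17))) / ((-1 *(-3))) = -15793 / 1248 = -12.65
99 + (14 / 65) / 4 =12877 / 130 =99.05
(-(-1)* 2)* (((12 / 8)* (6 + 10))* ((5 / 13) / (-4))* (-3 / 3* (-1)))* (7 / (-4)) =105 / 13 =8.08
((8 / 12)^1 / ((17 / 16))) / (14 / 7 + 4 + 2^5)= 16 / 969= 0.02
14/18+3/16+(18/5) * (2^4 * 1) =42167/720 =58.57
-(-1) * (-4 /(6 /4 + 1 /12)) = -48 /19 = -2.53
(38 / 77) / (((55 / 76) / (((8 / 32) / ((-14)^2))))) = 361 / 415030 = 0.00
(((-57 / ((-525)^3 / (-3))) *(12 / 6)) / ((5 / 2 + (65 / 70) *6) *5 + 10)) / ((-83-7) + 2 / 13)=247 / 472834687500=0.00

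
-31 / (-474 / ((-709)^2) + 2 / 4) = -31166222 / 501733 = -62.12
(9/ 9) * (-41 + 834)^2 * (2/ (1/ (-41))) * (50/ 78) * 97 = -9618971050/ 3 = -3206323683.33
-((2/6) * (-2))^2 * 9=-4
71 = 71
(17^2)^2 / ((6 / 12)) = 167042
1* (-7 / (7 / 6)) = -6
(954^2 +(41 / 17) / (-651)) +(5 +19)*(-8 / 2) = 10071191299 / 11067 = 910020.00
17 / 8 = 2.12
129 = 129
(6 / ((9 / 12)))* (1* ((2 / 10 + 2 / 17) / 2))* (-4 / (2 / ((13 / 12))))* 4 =-936 / 85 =-11.01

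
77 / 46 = 1.67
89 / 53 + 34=1891 / 53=35.68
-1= -1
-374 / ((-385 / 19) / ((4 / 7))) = 2584 / 245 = 10.55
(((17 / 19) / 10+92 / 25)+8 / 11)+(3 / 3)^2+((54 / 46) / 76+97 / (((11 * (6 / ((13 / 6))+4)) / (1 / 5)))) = 5.77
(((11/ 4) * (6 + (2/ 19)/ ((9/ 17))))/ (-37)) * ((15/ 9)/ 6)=-14575/ 113886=-0.13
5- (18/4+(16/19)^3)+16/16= 12385/13718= 0.90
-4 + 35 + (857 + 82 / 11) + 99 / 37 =365539 / 407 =898.13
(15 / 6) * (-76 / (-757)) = 190 / 757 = 0.25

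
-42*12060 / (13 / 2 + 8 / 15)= -72017.06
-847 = -847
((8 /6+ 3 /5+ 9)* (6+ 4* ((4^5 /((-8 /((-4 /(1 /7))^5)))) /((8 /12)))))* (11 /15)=105975479931.20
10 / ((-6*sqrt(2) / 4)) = -10*sqrt(2) / 3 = -4.71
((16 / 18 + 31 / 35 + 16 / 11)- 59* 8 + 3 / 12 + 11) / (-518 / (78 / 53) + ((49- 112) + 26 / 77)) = 1.10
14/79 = 0.18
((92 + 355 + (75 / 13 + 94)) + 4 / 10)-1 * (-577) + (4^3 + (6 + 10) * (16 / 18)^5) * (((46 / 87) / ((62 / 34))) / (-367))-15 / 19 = 81083194202430994 / 72181601821485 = 1123.32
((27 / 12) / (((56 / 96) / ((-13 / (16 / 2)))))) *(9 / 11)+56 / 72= -24119 / 5544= -4.35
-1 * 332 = -332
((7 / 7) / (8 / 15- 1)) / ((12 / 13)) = -65 / 28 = -2.32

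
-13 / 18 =-0.72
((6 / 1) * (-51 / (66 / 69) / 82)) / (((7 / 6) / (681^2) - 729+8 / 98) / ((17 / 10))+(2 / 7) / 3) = 4078305422541 / 448126383393854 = 0.01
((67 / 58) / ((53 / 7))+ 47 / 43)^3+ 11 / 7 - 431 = -6911098500172046533 / 16166462389927976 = -427.50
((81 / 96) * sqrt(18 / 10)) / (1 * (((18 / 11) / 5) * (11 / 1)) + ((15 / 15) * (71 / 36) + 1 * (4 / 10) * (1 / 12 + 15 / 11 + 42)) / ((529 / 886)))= 4242051 * sqrt(5) / 301742416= 0.03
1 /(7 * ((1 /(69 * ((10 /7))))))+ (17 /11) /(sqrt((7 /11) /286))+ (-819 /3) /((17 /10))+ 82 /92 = -5579687 /38318+ 17 * sqrt(182) /7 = -112.85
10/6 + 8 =29/3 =9.67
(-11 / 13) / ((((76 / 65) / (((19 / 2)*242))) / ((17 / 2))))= -113135 / 8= -14141.88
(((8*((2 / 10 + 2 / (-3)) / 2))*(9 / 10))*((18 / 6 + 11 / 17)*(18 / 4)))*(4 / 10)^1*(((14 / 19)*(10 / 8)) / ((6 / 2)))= -3.39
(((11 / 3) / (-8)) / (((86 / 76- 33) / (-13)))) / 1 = -2717 / 14532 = -0.19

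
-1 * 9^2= -81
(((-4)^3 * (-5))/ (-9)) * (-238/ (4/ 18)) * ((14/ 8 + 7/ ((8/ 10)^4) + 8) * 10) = 20441225/ 2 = 10220612.50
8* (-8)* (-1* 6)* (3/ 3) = 384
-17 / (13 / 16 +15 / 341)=-92752 / 4673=-19.85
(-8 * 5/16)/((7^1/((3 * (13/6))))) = -2.32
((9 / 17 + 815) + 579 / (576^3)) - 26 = 854994717905 / 1082916864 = 789.53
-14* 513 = -7182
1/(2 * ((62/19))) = 19/124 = 0.15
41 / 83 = 0.49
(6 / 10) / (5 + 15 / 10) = 6 / 65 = 0.09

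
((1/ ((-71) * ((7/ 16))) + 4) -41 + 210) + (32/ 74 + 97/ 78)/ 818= 202944105809/ 1173291756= 172.97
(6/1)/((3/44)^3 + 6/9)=9.00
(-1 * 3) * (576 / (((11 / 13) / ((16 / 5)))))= -359424 / 55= -6534.98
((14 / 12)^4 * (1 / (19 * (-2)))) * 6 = -2401 / 8208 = -0.29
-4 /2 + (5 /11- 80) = -897 /11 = -81.55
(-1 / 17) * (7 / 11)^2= -0.02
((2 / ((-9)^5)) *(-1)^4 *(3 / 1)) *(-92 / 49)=184 / 964467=0.00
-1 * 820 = -820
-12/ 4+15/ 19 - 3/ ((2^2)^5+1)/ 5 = -215307/ 97375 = -2.21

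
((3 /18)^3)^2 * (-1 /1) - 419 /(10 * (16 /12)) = -7330829 /233280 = -31.43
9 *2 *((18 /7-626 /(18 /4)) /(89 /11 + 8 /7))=-189244 /711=-266.17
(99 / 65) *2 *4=792 / 65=12.18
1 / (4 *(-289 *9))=-1 / 10404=-0.00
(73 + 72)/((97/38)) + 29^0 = 5607/97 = 57.80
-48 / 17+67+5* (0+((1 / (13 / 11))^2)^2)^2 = 908182721496 / 13867422257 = 65.49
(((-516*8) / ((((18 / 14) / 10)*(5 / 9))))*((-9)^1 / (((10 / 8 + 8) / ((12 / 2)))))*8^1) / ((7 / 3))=42799104 / 37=1156732.54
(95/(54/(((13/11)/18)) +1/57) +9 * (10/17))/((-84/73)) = -4.70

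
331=331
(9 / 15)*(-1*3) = -9 / 5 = -1.80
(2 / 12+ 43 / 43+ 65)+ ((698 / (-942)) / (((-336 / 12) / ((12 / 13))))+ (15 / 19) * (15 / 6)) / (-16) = 1721015095 / 26059488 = 66.04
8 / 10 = 4 / 5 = 0.80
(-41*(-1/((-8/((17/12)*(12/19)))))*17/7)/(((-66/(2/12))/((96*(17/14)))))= 201433/61446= 3.28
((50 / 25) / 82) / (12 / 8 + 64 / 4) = 2 / 1435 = 0.00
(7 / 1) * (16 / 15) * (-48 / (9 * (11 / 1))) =-1792 / 495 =-3.62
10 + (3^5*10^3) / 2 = 121510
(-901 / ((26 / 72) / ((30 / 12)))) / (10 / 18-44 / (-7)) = -5108670 / 5603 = -911.77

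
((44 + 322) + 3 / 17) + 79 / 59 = 368618 / 1003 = 367.52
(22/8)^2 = 121/16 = 7.56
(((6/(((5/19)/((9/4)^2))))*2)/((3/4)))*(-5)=-1539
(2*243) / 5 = 486 / 5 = 97.20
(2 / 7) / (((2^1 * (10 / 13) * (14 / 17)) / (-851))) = -188071 / 980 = -191.91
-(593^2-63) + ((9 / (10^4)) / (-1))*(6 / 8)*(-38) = -7031719487 / 20000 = -351585.97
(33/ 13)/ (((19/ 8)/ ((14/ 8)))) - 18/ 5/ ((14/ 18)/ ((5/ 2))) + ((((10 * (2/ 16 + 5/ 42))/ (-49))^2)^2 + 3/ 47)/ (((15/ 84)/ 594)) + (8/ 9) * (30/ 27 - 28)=53174575051669572337/ 297494028626951520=178.74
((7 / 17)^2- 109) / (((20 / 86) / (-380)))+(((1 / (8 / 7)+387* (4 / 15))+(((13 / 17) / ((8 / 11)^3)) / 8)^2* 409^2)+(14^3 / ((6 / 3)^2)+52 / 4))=188961.35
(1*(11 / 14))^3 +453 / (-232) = -29195 / 19894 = -1.47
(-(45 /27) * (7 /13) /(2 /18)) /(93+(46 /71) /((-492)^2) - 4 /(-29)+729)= -26166513240 /2663450291983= -0.01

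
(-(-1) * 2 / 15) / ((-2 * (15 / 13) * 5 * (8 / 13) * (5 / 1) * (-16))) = 0.00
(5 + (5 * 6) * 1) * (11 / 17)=385 / 17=22.65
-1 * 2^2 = -4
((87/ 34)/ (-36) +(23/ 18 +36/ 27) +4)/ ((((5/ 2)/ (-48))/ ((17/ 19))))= -112.35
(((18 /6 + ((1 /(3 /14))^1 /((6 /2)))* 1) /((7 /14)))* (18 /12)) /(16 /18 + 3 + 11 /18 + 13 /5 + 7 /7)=410 /243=1.69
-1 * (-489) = 489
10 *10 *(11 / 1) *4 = 4400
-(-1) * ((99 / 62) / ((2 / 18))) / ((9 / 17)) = 1683 / 62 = 27.15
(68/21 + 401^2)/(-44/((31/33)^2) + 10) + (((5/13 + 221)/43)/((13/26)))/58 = -52605465285391/13040549886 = -4033.99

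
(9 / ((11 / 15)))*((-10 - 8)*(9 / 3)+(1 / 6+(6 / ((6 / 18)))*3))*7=315 / 22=14.32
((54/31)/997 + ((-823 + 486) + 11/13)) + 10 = -131044978/401791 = -326.15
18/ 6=3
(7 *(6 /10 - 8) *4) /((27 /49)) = -50764 /135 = -376.03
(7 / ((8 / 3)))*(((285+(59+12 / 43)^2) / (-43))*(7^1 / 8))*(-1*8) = 1623.41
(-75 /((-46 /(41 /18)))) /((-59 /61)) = -62525 /16284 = -3.84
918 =918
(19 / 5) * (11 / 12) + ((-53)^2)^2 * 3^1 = 1420286789 / 60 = 23671446.48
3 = 3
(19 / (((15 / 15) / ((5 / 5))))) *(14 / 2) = 133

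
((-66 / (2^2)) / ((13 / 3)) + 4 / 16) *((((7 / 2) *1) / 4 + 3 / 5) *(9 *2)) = -19647 / 208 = -94.46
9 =9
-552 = -552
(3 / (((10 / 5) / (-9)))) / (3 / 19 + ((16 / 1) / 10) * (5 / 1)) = -513 / 310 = -1.65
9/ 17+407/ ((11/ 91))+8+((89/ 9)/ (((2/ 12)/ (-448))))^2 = 108105310568/ 153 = 706570657.31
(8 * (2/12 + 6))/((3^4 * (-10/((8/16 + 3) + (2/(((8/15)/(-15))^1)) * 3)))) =24457/2430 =10.06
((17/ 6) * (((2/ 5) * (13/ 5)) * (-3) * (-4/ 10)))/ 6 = 221/ 375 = 0.59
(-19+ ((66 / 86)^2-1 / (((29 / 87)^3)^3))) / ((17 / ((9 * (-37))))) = 12130493697 / 31433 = 385915.87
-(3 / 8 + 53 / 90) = -347 / 360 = -0.96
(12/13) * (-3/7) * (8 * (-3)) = 864/91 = 9.49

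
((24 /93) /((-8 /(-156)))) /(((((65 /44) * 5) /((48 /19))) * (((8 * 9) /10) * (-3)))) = -704 /8835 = -0.08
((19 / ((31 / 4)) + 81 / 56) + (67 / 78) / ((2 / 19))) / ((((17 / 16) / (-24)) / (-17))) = 4630.39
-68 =-68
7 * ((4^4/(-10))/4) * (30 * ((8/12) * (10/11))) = -8960/11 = -814.55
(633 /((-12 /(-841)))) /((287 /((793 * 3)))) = 422155929 /1148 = 367731.65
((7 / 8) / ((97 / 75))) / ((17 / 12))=1575 / 3298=0.48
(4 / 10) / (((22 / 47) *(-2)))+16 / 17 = 961 / 1870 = 0.51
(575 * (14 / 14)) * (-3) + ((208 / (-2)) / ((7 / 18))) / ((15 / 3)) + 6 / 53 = -3298881 / 1855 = -1778.37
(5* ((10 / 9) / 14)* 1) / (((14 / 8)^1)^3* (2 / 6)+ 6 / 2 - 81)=-1600 / 307293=-0.01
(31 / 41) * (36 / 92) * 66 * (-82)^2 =3019896 / 23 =131299.83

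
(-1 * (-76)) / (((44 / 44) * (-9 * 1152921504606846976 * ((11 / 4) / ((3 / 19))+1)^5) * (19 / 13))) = -27 / 11414524063389119217139712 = -0.00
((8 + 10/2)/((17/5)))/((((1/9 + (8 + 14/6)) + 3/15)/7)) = 20475/8143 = 2.51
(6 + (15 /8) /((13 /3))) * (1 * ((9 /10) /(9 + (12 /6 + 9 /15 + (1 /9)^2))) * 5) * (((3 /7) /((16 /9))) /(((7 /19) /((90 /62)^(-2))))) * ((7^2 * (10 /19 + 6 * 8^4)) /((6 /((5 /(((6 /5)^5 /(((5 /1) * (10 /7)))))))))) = 3908970432109375 /1752977408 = 2229903.49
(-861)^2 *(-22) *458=-7469550396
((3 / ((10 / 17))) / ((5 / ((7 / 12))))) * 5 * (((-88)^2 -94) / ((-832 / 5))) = -455175 / 3328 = -136.77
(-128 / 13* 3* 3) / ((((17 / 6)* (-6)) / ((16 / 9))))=2048 / 221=9.27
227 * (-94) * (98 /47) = -44492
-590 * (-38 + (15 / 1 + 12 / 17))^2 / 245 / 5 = -16949638 / 70805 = -239.38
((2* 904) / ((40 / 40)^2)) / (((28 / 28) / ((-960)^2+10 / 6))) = 4998767440 / 3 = 1666255813.33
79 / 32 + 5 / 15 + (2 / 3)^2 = 935 / 288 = 3.25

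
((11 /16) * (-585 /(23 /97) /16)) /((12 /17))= -3537105 /23552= -150.18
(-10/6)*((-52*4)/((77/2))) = 2080/231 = 9.00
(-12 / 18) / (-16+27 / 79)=158 / 3711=0.04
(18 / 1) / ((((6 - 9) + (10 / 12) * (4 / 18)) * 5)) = -243 / 190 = -1.28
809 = 809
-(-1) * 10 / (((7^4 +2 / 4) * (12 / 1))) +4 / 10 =28843 / 72045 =0.40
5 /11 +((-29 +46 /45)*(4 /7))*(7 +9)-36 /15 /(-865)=-765309949 /2997225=-255.34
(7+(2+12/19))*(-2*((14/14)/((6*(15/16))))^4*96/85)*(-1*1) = 15990784/735834375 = 0.02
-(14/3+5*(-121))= 600.33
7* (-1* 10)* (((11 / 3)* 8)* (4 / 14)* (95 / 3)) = -167200 / 9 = -18577.78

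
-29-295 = -324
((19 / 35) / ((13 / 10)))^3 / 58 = 27436 / 21853559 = 0.00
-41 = -41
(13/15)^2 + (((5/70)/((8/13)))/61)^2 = 7888319881/10502150400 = 0.75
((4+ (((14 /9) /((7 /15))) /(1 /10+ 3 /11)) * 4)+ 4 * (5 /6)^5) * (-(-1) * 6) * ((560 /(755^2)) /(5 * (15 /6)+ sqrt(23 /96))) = 7387835840 /378030068739- 369391792 * sqrt(138) /5670451031085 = 0.02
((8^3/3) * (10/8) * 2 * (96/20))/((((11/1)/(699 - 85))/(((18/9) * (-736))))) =-1850998784/11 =-168272616.73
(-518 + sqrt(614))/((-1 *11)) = 518/11 - sqrt(614)/11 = 44.84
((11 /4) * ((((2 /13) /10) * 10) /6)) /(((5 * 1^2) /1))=11 /780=0.01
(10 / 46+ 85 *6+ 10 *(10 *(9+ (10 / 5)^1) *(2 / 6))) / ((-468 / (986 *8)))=-119315860 / 8073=-14779.62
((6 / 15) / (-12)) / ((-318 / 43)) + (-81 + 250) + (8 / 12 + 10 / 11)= 17900693 / 104940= 170.58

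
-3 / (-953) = 3 / 953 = 0.00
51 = 51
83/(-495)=-83/495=-0.17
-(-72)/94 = 36/47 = 0.77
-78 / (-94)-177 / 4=-8163 / 188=-43.42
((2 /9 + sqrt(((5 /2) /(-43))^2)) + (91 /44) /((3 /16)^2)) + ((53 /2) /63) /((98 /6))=86345150 /1460151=59.13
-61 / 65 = -0.94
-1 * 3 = -3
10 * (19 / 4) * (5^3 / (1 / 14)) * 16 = 1330000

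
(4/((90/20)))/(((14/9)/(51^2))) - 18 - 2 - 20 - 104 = 9396/7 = 1342.29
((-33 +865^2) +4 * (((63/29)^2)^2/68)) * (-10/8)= -44980547570725/48095108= -935241.64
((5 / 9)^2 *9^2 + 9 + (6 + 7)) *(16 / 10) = 376 / 5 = 75.20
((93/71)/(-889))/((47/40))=-3720/2966593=-0.00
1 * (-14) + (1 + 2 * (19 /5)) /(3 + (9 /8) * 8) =-13.28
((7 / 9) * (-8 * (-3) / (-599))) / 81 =-56 / 145557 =-0.00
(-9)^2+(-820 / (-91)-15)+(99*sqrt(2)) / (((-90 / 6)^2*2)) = 11*sqrt(2) / 50+6826 / 91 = 75.32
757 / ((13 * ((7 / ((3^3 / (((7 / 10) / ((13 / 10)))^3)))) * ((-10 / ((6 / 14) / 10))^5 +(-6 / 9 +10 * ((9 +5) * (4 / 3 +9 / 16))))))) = -258267204 / 124164944567856451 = -0.00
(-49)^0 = 1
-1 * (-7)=7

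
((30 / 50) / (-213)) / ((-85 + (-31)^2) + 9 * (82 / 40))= -4 / 1270119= -0.00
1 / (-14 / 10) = -5 / 7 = -0.71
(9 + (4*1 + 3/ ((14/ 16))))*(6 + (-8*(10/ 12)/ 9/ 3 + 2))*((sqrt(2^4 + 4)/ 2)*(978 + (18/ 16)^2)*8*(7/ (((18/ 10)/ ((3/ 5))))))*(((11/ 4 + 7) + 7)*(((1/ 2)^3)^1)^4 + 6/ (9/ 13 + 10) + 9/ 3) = 3062529528087965*sqrt(5)/ 368934912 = 18561605.27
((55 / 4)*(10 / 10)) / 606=55 / 2424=0.02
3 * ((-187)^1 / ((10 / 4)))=-1122 / 5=-224.40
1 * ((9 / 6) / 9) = 1 / 6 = 0.17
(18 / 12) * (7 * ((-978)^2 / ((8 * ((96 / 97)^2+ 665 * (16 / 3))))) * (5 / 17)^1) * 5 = 520.39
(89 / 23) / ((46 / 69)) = 267 / 46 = 5.80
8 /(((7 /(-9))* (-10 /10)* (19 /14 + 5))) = 144 /89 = 1.62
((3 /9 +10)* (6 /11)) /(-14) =-31 /77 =-0.40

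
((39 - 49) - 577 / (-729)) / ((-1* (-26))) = -6713 / 18954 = -0.35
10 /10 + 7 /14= 3 /2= 1.50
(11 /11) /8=1 /8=0.12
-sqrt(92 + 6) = -7 * sqrt(2) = -9.90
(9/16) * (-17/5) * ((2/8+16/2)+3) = -1377/64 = -21.52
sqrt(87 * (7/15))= sqrt(1015)/5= 6.37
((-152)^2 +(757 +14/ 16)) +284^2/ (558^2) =14859619007/ 622728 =23862.13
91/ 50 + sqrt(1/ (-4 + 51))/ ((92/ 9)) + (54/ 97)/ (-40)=9 * sqrt(47)/ 4324 + 17519/ 9700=1.82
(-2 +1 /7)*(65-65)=0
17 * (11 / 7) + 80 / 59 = 11593 / 413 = 28.07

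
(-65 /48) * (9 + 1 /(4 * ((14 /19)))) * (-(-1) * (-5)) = 169975 /2688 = 63.23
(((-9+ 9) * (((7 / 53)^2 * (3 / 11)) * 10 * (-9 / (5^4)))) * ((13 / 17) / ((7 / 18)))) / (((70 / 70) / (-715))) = 0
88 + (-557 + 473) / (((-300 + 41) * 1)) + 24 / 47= 154484 / 1739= 88.83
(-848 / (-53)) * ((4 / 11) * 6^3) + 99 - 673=7510 / 11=682.73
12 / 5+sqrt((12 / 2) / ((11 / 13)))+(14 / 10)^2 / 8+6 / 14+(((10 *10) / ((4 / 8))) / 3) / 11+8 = sqrt(858) / 11+791599 / 46200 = 19.80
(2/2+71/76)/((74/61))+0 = 8967/5624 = 1.59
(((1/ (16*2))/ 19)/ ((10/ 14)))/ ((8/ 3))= 21/ 24320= 0.00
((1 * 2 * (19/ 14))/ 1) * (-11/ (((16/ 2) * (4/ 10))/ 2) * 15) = -15675/ 56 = -279.91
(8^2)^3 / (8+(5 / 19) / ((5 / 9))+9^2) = 2929.84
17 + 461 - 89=389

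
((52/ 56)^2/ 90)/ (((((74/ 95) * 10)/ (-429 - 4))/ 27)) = -4171089/ 290080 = -14.38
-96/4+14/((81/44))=-16.40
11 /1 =11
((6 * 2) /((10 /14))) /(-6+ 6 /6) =-84 /25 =-3.36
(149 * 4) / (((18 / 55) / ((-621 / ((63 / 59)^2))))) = -1312232570 / 1323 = -991861.35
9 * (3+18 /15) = 189 /5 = 37.80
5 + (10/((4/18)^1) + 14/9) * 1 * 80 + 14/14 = 33574/9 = 3730.44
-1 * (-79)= 79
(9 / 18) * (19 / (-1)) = -19 / 2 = -9.50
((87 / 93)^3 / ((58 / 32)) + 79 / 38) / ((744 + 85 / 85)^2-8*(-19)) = 0.00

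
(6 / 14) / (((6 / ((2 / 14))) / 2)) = 1 / 49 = 0.02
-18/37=-0.49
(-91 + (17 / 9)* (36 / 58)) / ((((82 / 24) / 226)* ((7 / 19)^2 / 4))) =-10201513440 / 58261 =-175100.21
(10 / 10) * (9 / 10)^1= 9 / 10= 0.90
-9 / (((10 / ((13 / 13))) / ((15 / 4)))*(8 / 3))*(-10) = 405 / 32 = 12.66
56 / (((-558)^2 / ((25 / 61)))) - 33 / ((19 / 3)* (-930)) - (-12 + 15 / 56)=296508598919 / 25260961320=11.74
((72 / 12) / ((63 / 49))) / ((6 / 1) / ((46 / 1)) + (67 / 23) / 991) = 159551 / 4560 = 34.99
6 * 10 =60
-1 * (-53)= 53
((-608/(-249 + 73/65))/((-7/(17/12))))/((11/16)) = -0.72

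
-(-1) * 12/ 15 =4/ 5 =0.80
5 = 5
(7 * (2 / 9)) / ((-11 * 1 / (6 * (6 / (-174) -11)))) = 8960 / 957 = 9.36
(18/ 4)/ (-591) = -3/ 394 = -0.01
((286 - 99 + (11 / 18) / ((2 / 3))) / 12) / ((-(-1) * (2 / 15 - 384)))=-11275 / 276384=-0.04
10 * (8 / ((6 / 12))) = 160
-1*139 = -139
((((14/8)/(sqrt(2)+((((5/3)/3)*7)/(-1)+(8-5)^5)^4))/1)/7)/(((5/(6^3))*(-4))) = -949823430269119488/1149947847432734393169071035+1162261467*sqrt(2)/4599791389730937572676284140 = -0.00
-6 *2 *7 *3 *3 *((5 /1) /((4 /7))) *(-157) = 1038555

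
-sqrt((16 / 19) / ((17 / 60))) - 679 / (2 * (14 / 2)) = -97 / 2 - 8 * sqrt(4845) / 323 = -50.22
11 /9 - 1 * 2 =-7 /9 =-0.78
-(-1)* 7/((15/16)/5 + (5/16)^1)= 14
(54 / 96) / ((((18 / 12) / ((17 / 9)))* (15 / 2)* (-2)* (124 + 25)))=-17 / 53640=-0.00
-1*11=-11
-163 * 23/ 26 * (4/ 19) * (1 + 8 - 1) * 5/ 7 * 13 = -299920/ 133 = -2255.04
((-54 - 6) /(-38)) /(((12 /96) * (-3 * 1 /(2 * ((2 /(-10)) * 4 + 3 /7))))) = 416 /133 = 3.13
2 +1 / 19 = 2.05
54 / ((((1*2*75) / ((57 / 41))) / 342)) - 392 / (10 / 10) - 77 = -305279 / 1025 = -297.83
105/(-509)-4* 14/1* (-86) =2451239/509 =4815.79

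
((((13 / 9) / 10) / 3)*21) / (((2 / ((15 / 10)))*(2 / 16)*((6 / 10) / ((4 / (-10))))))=-182 / 45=-4.04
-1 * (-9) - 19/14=107/14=7.64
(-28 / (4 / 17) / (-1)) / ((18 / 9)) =119 / 2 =59.50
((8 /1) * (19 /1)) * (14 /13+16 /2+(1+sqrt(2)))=152 * sqrt(2)+19912 /13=1746.65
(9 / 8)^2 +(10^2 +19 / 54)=175595 / 1728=101.62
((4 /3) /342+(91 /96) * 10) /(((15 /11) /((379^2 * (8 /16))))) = 122986429687 /246240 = 499457.56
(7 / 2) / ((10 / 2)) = 7 / 10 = 0.70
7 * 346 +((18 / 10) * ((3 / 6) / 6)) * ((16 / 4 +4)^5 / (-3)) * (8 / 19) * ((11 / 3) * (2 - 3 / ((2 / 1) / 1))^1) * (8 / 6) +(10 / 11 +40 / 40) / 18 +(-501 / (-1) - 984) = 4755161 / 18810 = 252.80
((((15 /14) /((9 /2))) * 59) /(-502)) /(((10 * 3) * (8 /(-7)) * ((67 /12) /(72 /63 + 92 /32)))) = 4425 /7534016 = 0.00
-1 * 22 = -22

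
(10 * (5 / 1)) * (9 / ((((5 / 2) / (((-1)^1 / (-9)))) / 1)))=20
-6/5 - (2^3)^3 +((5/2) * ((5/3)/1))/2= -30667/60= -511.12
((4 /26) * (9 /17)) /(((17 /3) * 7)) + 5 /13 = 10169 /26299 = 0.39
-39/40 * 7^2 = -1911/40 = -47.78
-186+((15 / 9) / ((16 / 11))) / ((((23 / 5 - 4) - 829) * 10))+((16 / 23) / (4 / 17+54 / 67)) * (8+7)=-954386738113 / 5423302848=-175.98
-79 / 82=-0.96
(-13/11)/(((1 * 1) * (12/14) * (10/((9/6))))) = -91/440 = -0.21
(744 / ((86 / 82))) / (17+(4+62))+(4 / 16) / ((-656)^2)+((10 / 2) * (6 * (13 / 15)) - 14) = 126229601777 / 6143476736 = 20.55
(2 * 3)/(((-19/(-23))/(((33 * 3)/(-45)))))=-1518/95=-15.98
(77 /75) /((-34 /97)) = -7469 /2550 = -2.93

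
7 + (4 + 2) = 13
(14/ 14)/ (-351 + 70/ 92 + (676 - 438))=-0.01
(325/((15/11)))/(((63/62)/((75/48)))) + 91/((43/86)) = 829309/1512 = 548.48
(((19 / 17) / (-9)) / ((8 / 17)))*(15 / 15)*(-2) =19 / 36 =0.53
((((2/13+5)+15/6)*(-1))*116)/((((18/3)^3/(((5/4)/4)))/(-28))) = 201985/5616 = 35.97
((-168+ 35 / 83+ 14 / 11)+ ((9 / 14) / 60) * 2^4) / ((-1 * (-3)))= -5308817 / 95865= -55.38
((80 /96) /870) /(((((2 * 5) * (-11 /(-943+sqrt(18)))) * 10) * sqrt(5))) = sqrt(5) * (943 -3 * sqrt(2)) /5742000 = 0.00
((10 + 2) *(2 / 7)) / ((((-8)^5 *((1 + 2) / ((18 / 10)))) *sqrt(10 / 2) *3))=-3 *sqrt(5) / 716800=-0.00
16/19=0.84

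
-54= -54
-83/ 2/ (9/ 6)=-83/ 3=-27.67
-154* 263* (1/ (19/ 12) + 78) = -60509988/ 19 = -3184736.21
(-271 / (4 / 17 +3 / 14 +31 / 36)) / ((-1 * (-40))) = -290241 / 56150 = -5.17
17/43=0.40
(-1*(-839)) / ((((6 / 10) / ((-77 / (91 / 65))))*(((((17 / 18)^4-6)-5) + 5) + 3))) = 733957200 / 21037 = 34888.87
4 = 4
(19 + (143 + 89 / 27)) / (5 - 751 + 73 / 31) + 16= 9820543 / 622431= 15.78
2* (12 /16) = 3 /2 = 1.50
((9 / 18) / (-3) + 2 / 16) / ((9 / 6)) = -1 / 36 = -0.03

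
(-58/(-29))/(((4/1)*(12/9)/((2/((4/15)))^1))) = 45/16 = 2.81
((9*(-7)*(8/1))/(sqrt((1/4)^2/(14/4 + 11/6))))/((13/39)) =-8064*sqrt(3) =-13967.26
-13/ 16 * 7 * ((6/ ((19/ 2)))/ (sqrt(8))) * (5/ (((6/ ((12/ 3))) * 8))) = -455 * sqrt(2)/ 1216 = -0.53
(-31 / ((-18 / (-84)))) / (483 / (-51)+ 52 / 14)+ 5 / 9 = 158363 / 6165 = 25.69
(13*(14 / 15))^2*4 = 588.87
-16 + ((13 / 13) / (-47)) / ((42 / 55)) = -31639 / 1974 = -16.03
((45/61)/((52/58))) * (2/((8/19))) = 24795/6344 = 3.91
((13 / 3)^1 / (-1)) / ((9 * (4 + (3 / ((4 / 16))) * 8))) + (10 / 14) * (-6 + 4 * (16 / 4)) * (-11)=-1485091 / 18900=-78.58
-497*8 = -3976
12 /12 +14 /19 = 33 /19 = 1.74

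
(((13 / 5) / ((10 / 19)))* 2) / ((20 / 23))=5681 / 500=11.36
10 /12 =5 /6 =0.83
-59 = -59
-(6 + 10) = -16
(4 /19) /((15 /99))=132 /95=1.39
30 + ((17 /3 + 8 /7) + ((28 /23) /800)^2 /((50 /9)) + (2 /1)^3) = 995578009261 /22218000000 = 44.81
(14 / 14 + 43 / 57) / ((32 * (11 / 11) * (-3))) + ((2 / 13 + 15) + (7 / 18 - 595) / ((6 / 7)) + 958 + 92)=19816139 / 53352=371.42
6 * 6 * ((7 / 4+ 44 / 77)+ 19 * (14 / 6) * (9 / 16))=27477 / 28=981.32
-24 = -24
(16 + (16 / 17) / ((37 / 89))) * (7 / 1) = 80416 / 629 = 127.85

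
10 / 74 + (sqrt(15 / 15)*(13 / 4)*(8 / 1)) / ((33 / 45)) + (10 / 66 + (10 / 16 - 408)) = -3630119 / 9768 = -371.63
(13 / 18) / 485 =13 / 8730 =0.00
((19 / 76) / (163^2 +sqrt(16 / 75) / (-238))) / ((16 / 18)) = 5355 * sqrt(3) / 11995699737025136 +253964436075 / 23991399474050272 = 0.00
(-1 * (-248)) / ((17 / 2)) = 496 / 17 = 29.18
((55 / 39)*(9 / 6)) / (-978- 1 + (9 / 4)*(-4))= -55 / 25688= -0.00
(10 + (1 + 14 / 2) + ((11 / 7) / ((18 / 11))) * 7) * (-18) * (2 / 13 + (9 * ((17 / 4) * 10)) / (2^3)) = -21345.02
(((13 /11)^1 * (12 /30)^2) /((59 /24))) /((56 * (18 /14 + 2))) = 156 /373175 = 0.00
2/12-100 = -599/6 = -99.83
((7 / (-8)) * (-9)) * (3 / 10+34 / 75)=2373 / 400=5.93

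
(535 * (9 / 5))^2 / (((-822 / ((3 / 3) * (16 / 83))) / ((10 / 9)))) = -2747760 / 11371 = -241.65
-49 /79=-0.62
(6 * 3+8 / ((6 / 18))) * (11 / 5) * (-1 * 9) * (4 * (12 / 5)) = -199584 / 25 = -7983.36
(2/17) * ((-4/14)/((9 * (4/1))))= -1/1071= -0.00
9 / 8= 1.12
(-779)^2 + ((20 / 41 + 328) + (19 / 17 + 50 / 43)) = 18197545066 / 29971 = 607171.77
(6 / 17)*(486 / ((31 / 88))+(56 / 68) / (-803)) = 3502953204 / 7194077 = 486.92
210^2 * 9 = 396900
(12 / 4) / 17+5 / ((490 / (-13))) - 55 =-54.96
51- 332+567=286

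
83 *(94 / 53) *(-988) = -145441.06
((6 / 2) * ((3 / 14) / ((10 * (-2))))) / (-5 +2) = 3 / 280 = 0.01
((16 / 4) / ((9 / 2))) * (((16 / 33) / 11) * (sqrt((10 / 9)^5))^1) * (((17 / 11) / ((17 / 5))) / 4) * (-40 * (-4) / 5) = 0.19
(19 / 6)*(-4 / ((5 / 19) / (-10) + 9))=-1444 / 1023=-1.41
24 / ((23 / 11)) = 264 / 23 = 11.48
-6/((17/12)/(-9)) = 648/17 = 38.12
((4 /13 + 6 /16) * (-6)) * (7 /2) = -1491 /104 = -14.34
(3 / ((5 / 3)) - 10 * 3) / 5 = -141 / 25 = -5.64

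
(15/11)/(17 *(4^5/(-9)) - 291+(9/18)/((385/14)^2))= -0.00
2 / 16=1 / 8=0.12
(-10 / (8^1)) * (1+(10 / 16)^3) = -1.56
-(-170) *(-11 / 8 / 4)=-935 / 16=-58.44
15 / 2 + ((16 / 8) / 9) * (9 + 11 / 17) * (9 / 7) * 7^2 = 4847 / 34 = 142.56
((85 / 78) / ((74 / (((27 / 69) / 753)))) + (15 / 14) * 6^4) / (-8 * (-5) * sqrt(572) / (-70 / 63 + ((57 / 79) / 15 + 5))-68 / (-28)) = -22470342848836915595 / 393400186137988240172 + 47002881646294457625 * sqrt(143) / 98350046534497060043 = 5.66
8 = 8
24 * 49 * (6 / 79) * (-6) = -42336 / 79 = -535.90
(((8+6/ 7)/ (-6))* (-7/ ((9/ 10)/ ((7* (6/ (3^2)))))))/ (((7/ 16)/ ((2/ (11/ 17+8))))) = 337280/ 11907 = 28.33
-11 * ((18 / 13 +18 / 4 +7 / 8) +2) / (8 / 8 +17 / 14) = -70147 / 1612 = -43.52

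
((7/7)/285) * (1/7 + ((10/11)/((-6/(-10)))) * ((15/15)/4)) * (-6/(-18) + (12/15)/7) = 11327/13825350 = 0.00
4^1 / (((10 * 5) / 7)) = 0.56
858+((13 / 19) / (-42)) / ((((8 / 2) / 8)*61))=20882849 / 24339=858.00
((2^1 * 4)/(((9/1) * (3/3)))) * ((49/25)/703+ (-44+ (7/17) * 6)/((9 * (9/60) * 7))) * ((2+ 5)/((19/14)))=-27776175056/1379444175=-20.14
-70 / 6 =-35 / 3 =-11.67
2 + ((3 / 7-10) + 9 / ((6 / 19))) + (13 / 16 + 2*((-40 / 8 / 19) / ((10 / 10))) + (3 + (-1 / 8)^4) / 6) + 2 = 77514373 / 3268608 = 23.71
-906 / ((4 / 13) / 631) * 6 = -11147877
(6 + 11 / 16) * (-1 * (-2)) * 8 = 107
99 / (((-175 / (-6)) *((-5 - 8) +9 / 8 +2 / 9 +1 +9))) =-42768 / 20825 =-2.05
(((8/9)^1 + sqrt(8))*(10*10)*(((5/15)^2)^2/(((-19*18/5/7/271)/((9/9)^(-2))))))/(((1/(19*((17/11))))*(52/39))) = -4031125*sqrt(2)/2673- 16124500/24057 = -2803.02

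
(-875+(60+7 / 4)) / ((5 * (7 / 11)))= -35783 / 140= -255.59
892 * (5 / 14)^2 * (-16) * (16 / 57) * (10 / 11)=-14272000 / 30723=-464.54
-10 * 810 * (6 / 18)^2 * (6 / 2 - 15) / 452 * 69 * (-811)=-151089300 / 113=-1337073.45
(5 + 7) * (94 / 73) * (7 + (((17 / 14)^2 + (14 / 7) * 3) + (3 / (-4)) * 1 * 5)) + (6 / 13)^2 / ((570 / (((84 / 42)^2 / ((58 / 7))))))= 275988255048 / 1665433315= 165.72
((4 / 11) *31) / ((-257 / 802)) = -99448 / 2827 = -35.18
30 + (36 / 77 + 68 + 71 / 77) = 99.39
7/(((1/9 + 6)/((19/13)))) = 1197/715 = 1.67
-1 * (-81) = 81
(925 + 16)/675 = 941/675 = 1.39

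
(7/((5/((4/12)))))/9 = 0.05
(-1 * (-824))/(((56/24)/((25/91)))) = 61800/637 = 97.02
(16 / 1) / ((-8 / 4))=-8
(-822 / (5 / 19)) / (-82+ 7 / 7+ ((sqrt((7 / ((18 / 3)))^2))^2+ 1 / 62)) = 17429688 / 444295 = 39.23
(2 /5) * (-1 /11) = -2 /55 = -0.04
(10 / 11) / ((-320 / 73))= -73 / 352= -0.21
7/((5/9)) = 63/5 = 12.60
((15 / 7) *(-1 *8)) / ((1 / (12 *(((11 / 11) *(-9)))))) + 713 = 17951 / 7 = 2564.43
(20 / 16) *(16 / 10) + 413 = 415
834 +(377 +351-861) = 701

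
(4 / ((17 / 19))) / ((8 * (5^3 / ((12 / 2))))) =57 / 2125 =0.03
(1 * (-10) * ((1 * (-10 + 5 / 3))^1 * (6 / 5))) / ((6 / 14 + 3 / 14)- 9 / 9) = -280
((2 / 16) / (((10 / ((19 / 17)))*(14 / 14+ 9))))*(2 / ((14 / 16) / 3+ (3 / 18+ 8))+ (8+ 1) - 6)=12483 / 2760800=0.00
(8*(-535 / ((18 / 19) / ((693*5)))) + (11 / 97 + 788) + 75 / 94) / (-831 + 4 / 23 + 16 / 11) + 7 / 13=469442135550929 / 24872107754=18874.24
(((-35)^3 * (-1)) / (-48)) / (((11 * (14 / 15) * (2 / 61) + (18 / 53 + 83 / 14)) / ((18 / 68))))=-43663685625 / 1219702672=-35.80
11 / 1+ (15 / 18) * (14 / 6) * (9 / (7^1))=27 / 2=13.50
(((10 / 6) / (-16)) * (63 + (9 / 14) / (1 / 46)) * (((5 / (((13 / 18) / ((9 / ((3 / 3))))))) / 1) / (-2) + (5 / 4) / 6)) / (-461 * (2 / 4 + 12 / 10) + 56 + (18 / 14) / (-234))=-2172375 / 5297696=-0.41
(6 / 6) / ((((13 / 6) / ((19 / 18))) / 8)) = 152 / 39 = 3.90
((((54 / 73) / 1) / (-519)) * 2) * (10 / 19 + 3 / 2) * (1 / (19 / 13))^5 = -514612098 / 594142431149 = -0.00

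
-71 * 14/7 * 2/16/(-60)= 0.30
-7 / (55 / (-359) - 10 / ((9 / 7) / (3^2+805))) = 0.00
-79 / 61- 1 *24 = -1543 / 61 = -25.30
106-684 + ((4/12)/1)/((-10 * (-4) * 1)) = -577.99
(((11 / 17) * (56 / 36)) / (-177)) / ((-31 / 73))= 11242 / 839511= 0.01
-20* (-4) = 80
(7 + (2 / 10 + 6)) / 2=33 / 5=6.60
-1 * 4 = -4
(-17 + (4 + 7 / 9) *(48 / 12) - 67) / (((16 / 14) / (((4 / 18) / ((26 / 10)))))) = -5110 / 1053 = -4.85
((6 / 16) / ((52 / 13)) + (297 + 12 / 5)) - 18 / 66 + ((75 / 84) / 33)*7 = 143717 / 480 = 299.41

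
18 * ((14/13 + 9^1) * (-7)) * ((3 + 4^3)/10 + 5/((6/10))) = -1240701/65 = -19087.71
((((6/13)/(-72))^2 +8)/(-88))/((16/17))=-300883/3115008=-0.10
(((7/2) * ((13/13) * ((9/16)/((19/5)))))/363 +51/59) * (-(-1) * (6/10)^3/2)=0.09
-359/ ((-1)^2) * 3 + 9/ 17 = -1076.47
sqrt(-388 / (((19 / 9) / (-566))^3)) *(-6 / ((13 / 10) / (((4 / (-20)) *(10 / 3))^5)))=724480 *sqrt(1043138) / 14079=52556.38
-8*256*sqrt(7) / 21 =-2048*sqrt(7) / 21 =-258.02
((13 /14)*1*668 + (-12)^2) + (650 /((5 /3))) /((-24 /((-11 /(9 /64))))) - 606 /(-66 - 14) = 5148289 /2520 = 2042.97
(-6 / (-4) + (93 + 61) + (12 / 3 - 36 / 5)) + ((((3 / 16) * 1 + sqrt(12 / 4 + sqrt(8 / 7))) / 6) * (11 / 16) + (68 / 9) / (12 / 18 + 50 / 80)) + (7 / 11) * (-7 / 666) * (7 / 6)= 11 * sqrt(14 * sqrt(14) + 147) / 672 + 137932027637 / 872087040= 158.39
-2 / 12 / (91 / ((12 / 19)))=-2 / 1729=-0.00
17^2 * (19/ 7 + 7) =19652/ 7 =2807.43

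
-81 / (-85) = 81 / 85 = 0.95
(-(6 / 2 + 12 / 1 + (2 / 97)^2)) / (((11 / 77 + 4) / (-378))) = 373453794 / 272861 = 1368.66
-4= -4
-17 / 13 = -1.31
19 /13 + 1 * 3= 58 /13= 4.46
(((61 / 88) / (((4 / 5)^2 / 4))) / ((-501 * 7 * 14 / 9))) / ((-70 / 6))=2745 / 40325824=0.00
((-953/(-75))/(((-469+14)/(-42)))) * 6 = 11436/1625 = 7.04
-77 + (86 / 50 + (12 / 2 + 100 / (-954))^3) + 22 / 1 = 411322547644 / 2713283325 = 151.60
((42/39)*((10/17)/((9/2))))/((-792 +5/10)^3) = -2240/7890009528843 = -0.00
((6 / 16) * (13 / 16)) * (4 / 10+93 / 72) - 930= -4758961 / 5120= -929.48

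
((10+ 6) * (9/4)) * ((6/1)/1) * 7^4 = 518616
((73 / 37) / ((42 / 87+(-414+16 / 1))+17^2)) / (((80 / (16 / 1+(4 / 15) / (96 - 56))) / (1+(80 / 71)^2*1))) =-58153653397 / 7043627988000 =-0.01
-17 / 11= -1.55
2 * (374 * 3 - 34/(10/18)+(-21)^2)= 3003.60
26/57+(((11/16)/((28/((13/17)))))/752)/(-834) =0.46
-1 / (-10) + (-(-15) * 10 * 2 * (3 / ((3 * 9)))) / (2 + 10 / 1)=259 / 90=2.88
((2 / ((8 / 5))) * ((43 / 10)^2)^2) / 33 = 3418801 / 264000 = 12.95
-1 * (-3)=3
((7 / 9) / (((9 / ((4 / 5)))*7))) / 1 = 4 / 405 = 0.01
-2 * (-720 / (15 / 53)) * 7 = 35616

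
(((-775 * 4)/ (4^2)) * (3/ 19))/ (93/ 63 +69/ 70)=-244125/ 19646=-12.43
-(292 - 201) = -91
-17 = -17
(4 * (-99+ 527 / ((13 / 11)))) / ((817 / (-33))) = -595320 / 10621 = -56.05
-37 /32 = -1.16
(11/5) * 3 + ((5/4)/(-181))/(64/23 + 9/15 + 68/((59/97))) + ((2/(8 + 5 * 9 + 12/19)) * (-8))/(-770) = 1465085414367229/221971624565460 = 6.60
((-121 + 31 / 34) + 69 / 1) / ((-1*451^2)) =1737 / 6915634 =0.00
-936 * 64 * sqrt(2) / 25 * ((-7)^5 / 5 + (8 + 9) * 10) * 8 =7647105024 * sqrt(2) / 125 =86517117.10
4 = 4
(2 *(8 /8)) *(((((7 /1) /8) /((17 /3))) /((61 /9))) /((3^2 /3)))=63 /4148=0.02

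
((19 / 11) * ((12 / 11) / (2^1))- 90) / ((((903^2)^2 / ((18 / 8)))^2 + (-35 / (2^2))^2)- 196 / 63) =-1551744 / 1521545096227025281657550921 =-0.00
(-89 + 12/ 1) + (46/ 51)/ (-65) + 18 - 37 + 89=-23251/ 3315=-7.01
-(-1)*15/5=3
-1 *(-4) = 4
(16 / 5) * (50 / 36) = 40 / 9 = 4.44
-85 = -85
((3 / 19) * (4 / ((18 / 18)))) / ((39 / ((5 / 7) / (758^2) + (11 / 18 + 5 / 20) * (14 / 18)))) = 0.01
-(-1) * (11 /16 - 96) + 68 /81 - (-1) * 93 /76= -2296171 /24624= -93.25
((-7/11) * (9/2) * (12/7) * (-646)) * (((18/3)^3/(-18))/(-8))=52326/11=4756.91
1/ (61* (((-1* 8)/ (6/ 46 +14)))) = -325/ 11224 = -0.03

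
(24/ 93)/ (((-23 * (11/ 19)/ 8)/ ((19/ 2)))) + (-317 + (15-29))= -2607585/ 7843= -332.47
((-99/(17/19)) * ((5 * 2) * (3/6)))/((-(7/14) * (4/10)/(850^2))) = 1998562500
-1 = -1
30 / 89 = 0.34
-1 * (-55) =55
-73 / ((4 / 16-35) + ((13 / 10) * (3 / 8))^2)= 2.12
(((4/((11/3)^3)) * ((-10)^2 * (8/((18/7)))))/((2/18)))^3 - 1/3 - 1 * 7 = 82959541597150798/7073843073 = 11727648.00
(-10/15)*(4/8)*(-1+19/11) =-8/33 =-0.24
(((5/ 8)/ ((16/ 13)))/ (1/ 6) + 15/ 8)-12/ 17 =4587/ 1088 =4.22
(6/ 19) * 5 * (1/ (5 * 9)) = 0.04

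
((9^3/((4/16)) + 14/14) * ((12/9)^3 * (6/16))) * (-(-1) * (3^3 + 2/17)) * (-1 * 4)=-43031584/153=-281252.18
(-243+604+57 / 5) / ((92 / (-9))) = -8379 / 230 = -36.43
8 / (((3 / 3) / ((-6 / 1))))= -48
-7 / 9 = -0.78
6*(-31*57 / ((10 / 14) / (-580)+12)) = -8608824 / 9743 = -883.59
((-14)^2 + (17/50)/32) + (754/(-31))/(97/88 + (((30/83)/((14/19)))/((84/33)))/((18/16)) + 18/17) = 391874936755671/2111594660800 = 185.58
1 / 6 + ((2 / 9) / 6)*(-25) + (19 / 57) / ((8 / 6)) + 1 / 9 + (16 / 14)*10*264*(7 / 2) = 1140437 / 108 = 10559.60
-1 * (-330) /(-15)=-22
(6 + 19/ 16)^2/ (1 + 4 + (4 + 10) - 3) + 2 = 21417/ 4096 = 5.23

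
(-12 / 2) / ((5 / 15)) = -18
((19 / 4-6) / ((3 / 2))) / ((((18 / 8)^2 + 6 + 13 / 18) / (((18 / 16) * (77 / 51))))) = -3465 / 28849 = -0.12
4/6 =2/3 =0.67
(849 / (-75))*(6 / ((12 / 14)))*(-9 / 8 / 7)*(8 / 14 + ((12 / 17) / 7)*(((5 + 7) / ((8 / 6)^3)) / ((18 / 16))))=155367 / 11900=13.06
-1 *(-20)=20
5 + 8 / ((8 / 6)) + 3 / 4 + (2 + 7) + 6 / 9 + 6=329 / 12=27.42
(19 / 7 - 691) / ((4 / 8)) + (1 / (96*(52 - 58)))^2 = -3196993529 / 2322432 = -1376.57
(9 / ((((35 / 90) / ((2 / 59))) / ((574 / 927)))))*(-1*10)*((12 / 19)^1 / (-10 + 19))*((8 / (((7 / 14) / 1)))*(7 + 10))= -10705920 / 115463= -92.72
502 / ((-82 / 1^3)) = -251 / 41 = -6.12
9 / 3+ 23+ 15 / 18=161 / 6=26.83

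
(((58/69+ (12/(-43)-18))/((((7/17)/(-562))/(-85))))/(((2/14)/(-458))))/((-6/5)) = -48110079407000/8901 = -5405019594.09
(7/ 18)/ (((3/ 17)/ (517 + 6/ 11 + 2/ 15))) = 10164623/ 8910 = 1140.81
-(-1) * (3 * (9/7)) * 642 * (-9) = -156006/7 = -22286.57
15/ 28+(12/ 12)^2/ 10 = 89/ 140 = 0.64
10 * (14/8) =35/2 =17.50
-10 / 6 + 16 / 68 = -73 / 51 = -1.43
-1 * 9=-9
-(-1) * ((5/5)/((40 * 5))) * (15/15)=1/200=0.00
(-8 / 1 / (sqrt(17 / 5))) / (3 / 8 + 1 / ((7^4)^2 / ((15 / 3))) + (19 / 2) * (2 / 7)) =-368947264 * sqrt(85) / 2422040643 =-1.40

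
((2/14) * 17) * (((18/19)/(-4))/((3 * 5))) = -51/1330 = -0.04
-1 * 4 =-4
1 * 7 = 7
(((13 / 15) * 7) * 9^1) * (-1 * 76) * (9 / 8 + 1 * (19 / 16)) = -191919 / 20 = -9595.95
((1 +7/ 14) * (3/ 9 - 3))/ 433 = -4/ 433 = -0.01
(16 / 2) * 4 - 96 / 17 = 448 / 17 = 26.35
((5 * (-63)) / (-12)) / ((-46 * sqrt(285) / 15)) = -105 * sqrt(285) / 3496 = -0.51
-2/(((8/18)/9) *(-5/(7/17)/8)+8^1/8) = -2268/1049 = -2.16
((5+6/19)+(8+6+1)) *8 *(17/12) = 13124/57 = 230.25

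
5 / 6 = 0.83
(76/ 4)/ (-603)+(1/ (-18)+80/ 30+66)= 27569/ 402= 68.58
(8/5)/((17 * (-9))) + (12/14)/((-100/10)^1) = -103/1071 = -0.10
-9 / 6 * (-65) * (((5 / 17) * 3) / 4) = 2925 / 136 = 21.51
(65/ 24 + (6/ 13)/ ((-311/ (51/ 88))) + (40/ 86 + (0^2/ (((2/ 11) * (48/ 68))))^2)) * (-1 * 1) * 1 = -145609601/ 45896136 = -3.17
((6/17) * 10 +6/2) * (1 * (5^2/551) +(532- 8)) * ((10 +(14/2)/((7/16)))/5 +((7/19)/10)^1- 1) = 5160233379/355946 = 14497.24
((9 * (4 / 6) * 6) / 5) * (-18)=-648 / 5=-129.60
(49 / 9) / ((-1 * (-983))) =49 / 8847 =0.01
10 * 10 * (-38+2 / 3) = -11200 / 3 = -3733.33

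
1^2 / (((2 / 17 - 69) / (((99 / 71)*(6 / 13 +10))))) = -0.21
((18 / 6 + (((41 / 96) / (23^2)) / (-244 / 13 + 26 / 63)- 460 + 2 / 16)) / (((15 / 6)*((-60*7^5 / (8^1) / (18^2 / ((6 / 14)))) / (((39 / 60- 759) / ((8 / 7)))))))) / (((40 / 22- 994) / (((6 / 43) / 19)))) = 9188802408803391 / 1706929089159728000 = 0.01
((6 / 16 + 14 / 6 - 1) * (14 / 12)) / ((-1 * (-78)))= 287 / 11232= 0.03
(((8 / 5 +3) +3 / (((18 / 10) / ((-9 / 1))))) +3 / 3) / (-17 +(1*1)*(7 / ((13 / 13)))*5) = -47 / 90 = -0.52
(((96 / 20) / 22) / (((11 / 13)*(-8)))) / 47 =-39 / 56870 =-0.00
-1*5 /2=-5 /2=-2.50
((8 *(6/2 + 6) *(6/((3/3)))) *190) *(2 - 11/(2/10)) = -4350240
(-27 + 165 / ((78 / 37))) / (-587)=-1333 / 15262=-0.09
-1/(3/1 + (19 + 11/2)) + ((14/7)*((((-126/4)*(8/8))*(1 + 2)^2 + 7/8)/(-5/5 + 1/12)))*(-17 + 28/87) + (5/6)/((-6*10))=-1181061731/114840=-10284.41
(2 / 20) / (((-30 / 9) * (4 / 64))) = -12 / 25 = -0.48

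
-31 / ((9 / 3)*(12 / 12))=-31 / 3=-10.33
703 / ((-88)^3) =-703 / 681472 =-0.00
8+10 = 18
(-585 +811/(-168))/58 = -99091/9744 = -10.17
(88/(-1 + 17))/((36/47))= 517/72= 7.18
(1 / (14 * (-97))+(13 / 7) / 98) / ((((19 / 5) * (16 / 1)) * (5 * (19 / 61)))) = 18483 / 96086648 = 0.00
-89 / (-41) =89 / 41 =2.17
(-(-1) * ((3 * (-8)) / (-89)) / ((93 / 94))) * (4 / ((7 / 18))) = 54144 / 19313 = 2.80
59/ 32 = 1.84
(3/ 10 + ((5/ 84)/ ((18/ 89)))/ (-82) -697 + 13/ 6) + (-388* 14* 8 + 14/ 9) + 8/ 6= -27368009969/ 619920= -44147.65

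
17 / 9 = 1.89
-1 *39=-39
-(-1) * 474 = 474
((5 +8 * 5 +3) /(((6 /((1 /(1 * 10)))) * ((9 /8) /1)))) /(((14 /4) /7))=1.42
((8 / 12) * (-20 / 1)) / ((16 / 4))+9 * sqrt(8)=22.12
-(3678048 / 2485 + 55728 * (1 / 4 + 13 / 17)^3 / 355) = -16058075445 / 9767044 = -1644.11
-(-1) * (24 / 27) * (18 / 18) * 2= 16 / 9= 1.78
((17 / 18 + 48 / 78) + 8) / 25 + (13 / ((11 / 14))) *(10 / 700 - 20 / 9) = -2326183 / 64350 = -36.15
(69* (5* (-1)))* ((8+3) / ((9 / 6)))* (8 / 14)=-10120 / 7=-1445.71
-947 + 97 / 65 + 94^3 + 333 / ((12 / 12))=829971.49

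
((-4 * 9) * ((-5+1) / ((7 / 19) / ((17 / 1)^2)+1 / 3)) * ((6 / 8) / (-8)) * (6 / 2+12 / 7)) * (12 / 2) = -44032329 / 38584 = -1141.21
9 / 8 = 1.12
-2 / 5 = -0.40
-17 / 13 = -1.31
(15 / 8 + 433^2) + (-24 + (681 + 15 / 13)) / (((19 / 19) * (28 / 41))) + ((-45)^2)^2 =3122449949 / 728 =4289079.60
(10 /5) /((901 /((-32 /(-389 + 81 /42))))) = 896 /4882519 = 0.00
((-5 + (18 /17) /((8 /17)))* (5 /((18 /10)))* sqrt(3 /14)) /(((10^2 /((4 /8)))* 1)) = -11* sqrt(42) /4032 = -0.02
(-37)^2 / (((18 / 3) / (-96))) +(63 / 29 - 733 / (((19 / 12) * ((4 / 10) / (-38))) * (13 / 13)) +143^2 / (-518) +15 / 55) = 3641763201 / 165242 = 22038.97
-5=-5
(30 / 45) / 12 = 1 / 18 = 0.06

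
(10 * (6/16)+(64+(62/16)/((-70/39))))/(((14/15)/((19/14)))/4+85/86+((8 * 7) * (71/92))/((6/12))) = 2070636663/2765278712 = 0.75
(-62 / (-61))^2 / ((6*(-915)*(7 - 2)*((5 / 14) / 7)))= -188356 / 255353625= -0.00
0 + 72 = 72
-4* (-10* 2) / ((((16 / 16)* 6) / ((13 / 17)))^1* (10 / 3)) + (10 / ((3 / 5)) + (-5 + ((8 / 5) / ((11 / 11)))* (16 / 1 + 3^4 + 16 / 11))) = 483169 / 2805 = 172.25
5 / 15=1 / 3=0.33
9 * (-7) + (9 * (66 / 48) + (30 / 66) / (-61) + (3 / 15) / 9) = -12225407 / 241560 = -50.61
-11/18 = -0.61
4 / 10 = 2 / 5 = 0.40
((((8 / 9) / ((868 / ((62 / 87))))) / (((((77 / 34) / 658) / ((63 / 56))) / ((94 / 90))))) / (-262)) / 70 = -37553 / 2764342350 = -0.00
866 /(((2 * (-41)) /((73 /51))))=-31609 /2091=-15.12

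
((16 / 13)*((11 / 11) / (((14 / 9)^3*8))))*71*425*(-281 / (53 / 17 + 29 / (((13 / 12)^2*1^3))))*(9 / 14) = -8006.09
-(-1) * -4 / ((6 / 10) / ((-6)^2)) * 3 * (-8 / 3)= 1920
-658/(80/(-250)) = 8225/4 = 2056.25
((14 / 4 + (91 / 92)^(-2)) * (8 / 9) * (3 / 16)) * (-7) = -5.28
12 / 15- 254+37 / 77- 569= -316362 / 385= -821.72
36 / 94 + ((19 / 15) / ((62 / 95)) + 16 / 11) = 363337 / 96162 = 3.78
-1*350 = -350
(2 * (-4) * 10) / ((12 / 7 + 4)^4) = -2401 / 32000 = -0.08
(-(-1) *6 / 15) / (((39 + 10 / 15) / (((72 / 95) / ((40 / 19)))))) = 54 / 14875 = 0.00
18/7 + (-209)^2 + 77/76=23240199/532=43684.58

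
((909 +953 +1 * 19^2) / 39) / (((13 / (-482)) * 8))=-13737 / 52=-264.17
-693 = -693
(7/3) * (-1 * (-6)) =14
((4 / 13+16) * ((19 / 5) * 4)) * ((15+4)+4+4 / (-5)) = 5502.87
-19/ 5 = -3.80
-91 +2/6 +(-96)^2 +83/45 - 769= 376118/45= 8358.18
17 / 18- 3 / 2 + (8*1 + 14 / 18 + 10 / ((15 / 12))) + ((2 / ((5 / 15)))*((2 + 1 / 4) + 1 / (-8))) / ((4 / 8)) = 751 / 18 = 41.72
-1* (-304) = 304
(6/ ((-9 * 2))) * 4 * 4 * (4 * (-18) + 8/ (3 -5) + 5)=1136/ 3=378.67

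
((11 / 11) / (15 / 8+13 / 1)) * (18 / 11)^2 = 2592 / 14399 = 0.18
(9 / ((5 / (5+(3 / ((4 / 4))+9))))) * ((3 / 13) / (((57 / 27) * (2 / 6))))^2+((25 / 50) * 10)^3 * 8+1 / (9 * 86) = 236882101787 / 236104830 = 1003.29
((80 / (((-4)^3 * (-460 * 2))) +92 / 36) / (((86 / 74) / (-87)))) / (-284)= 18173401 / 26964096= 0.67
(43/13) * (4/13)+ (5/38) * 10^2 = 45518/3211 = 14.18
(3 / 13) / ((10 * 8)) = 3 / 1040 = 0.00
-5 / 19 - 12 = -12.26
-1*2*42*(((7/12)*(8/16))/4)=-49/8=-6.12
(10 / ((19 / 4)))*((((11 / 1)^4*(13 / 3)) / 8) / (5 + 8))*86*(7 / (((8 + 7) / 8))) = 70511056 / 171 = 412345.36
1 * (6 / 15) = 2 / 5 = 0.40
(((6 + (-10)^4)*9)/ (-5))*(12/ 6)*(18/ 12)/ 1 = -270162/ 5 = -54032.40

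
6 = 6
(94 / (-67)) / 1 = -94 / 67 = -1.40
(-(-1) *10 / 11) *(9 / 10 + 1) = 19 / 11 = 1.73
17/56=0.30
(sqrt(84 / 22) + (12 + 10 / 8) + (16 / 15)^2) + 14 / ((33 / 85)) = sqrt(462) / 11 + 499439 / 9900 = 52.40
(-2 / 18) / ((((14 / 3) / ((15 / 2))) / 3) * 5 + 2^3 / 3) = -3 / 100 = -0.03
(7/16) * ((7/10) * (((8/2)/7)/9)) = 7/360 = 0.02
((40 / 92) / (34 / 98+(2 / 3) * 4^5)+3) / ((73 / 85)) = 3.49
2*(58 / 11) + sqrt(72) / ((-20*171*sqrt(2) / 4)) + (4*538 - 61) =6588323 / 3135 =2101.54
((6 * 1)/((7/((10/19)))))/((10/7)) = 6/19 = 0.32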